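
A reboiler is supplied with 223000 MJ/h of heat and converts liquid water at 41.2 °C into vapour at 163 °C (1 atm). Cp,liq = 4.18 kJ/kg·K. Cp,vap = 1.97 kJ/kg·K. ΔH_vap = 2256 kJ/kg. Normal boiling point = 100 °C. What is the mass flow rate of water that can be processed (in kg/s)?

ṁ = 23.6 kg/s

Δh = 4.18×(100−41.2) + 2256 + 1.97×(163−100) = 2625.9 kJ/kg
Q = 223000 MJ/h = 61944 kJ/s = 61944 kJ/s
ṁ = Q/Δh = 61944 / 2625.9 = 23.59 kg/s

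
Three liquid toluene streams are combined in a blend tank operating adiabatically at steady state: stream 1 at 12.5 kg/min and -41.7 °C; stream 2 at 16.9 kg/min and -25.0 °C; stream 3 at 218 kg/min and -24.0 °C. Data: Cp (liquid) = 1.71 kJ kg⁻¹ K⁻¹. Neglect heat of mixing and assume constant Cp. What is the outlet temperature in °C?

No heat crosses the boundary, so H_out = H_in.
T_out = Σ ṁᵢCp,ᵢTᵢ / Σ ṁᵢCp,ᵢ
      = -10561 / 423.05 = -24.963 °C

T_out = -25.0 °C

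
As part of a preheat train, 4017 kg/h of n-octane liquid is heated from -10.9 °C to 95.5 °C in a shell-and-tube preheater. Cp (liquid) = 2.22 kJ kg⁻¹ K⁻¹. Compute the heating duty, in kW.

Q = 264 kW

Q = ṁ·Cp·ΔT = 4017 × 2.22 × (95.5 − -10.9) = 948850 kJ/h
Converting: 948850 / 3600 s = 263.57 kW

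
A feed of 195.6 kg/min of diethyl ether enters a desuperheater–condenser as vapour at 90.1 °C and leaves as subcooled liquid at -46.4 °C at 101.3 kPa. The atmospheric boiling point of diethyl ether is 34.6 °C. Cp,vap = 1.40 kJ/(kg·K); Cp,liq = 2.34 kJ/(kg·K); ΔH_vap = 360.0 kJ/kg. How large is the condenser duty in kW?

vapour 90.1→34.6 °C: -77.7 kJ/kg
condensation at 34.6 °C: -360 kJ/kg
liquid 34.6→-46.4 °C: -189.54 kJ/kg
Δh = -77.7 + -360 + -189.54 = -627.24 kJ/kg
Q = ṁ·Δh = 195.6 kg/min × -627.24 kJ/kg = -122690 kJ/min
|Q| = 2044.8 kW

Q_c = 2040 kW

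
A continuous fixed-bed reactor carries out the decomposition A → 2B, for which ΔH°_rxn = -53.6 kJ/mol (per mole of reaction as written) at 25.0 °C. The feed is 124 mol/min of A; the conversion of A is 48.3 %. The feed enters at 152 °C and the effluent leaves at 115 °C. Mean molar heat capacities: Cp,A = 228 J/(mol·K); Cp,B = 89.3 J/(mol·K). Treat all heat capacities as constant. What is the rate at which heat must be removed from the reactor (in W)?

Q_out = 75400 W

Extent of reaction ξ = 0.483 × 124 = 59.892 mol/min
Reaction term: ξ·ΔH°_rxn = 59.892 × -53.6 = -3210.2 kJ/min
Sensible, feed 152→25 °C: -3590.5 kJ/min
Outlet flows (mol/min): A 64.108, B 119.78
Sensible, products 25→115 °C: 2278.2 kJ/min
Q = ΔH = -4522.6 kJ/min = -75.376 kW
Heat removed = 75376 W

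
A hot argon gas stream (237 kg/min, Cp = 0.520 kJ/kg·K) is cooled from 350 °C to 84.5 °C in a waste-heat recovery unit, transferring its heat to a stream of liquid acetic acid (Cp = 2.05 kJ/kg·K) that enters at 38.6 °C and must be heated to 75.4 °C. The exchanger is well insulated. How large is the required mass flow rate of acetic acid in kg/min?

Heat released by hot stream: Q = 237 × 0.520 × (350 − 84.5) = 32720 kJ/min
Energy balance on cold side (adiabatic exchanger): Q = ṁ_c·Cp_c·(T_c,out − T_c,in)
ṁ_c = 32720 / [2.05 × (75.4 − 38.6)] = 433.73 kg/min

ṁ_c = 434 kg/min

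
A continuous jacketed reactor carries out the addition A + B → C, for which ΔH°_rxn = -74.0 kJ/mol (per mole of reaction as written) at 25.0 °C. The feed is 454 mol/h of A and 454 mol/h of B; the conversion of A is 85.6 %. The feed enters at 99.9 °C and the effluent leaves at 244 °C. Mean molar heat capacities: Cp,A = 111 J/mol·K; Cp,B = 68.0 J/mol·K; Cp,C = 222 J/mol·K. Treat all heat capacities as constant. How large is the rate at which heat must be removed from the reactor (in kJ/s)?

Extent of reaction ξ = 0.856 × 454 = 388.62 mol/h
Reaction term: ξ·ΔH°_rxn = 388.62 × -74.0 = -28758 kJ/h
Sensible, feed 99.9→25 °C: -6086.8 kJ/h
Outlet flows (mol/h): A 65.376, B 65.376, C 388.62
Sensible, products 25→244 °C: 21457 kJ/h
Q = ΔH = -13388 kJ/h = -3.7189 kW
Heat removed = 3.7189 kJ/s

Q_out = 3.72 kJ/s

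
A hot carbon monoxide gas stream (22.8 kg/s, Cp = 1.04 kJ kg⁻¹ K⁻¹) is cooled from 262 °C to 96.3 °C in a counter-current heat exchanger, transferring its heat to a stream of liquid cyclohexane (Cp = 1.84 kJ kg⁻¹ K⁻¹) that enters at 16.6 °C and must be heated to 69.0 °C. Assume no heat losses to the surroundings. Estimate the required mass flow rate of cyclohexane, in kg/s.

ṁ_c = 40.8 kg/s

Heat released by hot stream: Q = 22.8 × 1.04 × (262 − 96.3) = 3929.1 kJ/s
Energy balance on cold side (adiabatic exchanger): Q = ṁ_c·Cp_c·(T_c,out − T_c,in)
ṁ_c = 3929.1 / [1.84 × (69.0 − 16.6)] = 40.751 kg/s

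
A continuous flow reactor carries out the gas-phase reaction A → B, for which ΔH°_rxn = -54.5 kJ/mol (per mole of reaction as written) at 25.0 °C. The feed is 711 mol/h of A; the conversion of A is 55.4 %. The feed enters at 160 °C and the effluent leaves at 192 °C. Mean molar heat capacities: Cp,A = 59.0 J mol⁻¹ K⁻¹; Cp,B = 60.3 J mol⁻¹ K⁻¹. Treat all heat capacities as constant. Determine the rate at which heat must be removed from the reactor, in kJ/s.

Q_out = 5.57 kJ/s

Extent of reaction ξ = 0.554 × 711 = 393.89 mol/h
Reaction term: ξ·ΔH°_rxn = 393.89 × -54.5 = -21467 kJ/h
Sensible, feed 160→25 °C: -5663.1 kJ/h
Outlet flows (mol/h): A 317.11, B 393.89
Sensible, products 25→192 °C: 7091 kJ/h
Q = ΔH = -20039 kJ/h = -5.5665 kW
Heat removed = 5.5665 kJ/s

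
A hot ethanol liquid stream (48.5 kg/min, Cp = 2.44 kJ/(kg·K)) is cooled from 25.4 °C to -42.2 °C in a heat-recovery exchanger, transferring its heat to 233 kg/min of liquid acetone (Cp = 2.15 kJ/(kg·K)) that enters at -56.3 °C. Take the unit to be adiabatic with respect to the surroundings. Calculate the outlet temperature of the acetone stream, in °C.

Heat released by hot stream: Q = 48.5 × 2.44 × (25.4 − -42.2) = 7999.8 kJ/min
Energy balance on cold side (adiabatic exchanger): Q = ṁ_c·Cp_c·(T_c,out − T_c,in)
T_c,out = -56.3 + 7999.8/(233 × 2.15) = -40.331 °C

T_c,out = -40.3 °C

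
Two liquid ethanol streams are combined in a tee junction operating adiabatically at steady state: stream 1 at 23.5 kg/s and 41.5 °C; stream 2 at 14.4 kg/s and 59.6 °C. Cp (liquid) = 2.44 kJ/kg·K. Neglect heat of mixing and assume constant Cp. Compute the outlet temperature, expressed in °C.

Adiabatic, steady state ⇒ Σ ṁᵢCp,ᵢ(T_out − Tᵢ) = 0
T_out = Σ ṁᵢCp,ᵢTᵢ / Σ ṁᵢCp,ᵢ
      = 4473.7 / 92.476 = 48.377 °C

T_out = 48.4 °C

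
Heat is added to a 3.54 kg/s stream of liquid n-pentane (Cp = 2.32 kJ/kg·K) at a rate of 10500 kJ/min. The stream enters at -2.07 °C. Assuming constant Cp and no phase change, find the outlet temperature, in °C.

Q = 10500 kJ/min = 175 kJ/s
ΔT = Q/(ṁ·Cp) = 175/(3.54×2.32) = 21.308 K
T_out = -2.07 + 21.308 = 19.238 °C

T_out = 19.2 °C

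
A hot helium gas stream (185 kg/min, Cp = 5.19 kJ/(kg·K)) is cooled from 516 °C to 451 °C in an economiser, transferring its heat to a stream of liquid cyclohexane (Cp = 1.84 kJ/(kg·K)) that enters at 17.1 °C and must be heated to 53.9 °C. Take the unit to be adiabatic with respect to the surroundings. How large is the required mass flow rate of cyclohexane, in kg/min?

Heat released by hot stream: Q = 185 × 5.19 × (516 − 451) = 62410 kJ/min
Energy balance on cold side (adiabatic exchanger): Q = ṁ_c·Cp_c·(T_c,out − T_c,in)
ṁ_c = 62410 / [1.84 × (53.9 − 17.1)] = 921.69 kg/min

ṁ_c = 922 kg/min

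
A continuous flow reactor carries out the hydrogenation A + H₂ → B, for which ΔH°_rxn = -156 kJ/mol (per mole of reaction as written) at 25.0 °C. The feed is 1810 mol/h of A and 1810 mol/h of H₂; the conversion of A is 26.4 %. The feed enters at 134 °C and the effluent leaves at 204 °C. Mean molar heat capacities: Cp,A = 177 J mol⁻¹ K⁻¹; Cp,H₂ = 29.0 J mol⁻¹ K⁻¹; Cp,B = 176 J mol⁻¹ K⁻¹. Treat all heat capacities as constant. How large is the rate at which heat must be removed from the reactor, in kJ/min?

Q_out = 850 kJ/min

Extent of reaction ξ = 0.264 × 1810 = 477.84 mol/h
Reaction term: ξ·ΔH°_rxn = 477.84 × -156 = -74543 kJ/h
Sensible, feed 134→25 °C: -40642 kJ/h
Outlet flows (mol/h): A 1332.2, H₂ 1332.2, B 477.84
Sensible, products 25→204 °C: 64176 kJ/h
Q = ΔH = -51009 kJ/h = -14.169 kW
Heat removed = 850.15 kJ/min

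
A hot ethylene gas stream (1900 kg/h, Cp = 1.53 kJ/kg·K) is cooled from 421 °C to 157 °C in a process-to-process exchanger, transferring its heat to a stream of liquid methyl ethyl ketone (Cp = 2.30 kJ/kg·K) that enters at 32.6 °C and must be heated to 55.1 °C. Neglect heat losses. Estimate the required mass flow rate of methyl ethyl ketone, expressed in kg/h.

ṁ_c = 14800 kg/h

Heat released by hot stream: Q = 1900 × 1.53 × (421 − 157) = 767450 kJ/h
Energy balance on cold side (adiabatic exchanger): Q = ṁ_c·Cp_c·(T_c,out − T_c,in)
ṁ_c = 767450 / [2.30 × (55.1 − 32.6)] = 14830 kg/h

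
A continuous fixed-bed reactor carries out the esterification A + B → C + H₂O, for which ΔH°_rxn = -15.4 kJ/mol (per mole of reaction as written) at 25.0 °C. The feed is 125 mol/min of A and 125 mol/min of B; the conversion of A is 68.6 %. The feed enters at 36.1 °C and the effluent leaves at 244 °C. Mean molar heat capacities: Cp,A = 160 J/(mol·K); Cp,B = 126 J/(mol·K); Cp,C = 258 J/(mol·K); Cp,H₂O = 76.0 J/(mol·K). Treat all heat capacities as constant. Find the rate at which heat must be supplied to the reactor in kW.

Extent of reaction ξ = 0.686 × 125 = 85.75 mol/min
Reaction term: ξ·ΔH°_rxn = 85.75 × -15.4 = -1320.5 kJ/min
Sensible, feed 36.1→25 °C: -396.83 kJ/min
Outlet flows (mol/min): A 39.25, B 39.25, C 85.75, H₂O 85.75
Sensible, products 25→244 °C: 8730.7 kJ/min
Q = ΔH = 7013.3 kJ/min = 116.89 kW
Heat supplied = 116.89 kW

Q_in = 117 kW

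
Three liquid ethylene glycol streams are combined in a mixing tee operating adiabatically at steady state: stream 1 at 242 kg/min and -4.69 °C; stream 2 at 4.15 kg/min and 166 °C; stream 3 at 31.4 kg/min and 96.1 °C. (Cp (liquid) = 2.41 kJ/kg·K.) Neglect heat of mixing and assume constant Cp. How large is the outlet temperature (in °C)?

T_out = 9.26 °C

No heat crosses the boundary, so H_out = H_in.
T_out = Σ ṁᵢCp,ᵢTᵢ / Σ ṁᵢCp,ᵢ
      = 6197.2 / 668.9 = 9.2649 °C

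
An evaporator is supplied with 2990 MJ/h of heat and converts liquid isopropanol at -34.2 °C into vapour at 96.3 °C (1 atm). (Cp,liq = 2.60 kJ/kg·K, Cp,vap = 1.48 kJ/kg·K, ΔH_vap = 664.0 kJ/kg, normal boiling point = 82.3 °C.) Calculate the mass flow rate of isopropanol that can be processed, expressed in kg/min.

ṁ = 50.5 kg/min

Δh = 2.60×(82.3−-34.2) + 664.0 + 1.48×(96.3−82.3) = 987.62 kJ/kg
Q = 2990 MJ/h = 830.56 kJ/s = 49833 kJ/min
ṁ = Q/Δh = 49833 / 987.62 = 50.458 kg/min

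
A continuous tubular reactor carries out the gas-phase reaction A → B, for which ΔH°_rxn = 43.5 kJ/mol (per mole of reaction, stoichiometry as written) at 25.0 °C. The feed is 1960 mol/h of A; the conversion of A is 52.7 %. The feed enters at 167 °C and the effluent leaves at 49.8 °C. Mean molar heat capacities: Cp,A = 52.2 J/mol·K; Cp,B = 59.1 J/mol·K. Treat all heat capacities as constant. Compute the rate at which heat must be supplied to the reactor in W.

Extent of reaction ξ = 0.527 × 1960 = 1032.9 mol/h
Reaction term: ξ·ΔH°_rxn = 1032.9 × 43.5 = 44932 kJ/h
Sensible, feed 167→25 °C: -14528 kJ/h
Outlet flows (mol/h): A 927.08, B 1032.9
Sensible, products 25→49.8 °C: 2714.1 kJ/h
Q = ΔH = 33118 kJ/h = 9.1994 kW
Heat supplied = 9199.4 W

Q_in = 9200 W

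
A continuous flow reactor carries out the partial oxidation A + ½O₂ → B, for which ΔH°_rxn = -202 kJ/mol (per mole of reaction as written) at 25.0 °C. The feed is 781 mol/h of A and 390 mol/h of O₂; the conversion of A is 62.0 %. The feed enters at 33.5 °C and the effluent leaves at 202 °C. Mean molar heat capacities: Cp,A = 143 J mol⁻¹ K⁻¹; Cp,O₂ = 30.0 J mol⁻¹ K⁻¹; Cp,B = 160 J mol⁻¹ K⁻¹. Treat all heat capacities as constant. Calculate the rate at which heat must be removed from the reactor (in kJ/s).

Extent of reaction ξ = 0.620 × 781 = 484.22 mol/h
Reaction term: ξ·ΔH°_rxn = 484.22 × -202 = -97812 kJ/h
Sensible, feed 33.5→25 °C: -1048.8 kJ/h
Outlet flows (mol/h): A 296.78, O₂ 147.89, B 484.22
Sensible, products 25→202 °C: 22010 kJ/h
Q = ΔH = -76851 kJ/h = -21.347 kW
Heat removed = 21.347 kJ/s

Q_out = 21.3 kJ/s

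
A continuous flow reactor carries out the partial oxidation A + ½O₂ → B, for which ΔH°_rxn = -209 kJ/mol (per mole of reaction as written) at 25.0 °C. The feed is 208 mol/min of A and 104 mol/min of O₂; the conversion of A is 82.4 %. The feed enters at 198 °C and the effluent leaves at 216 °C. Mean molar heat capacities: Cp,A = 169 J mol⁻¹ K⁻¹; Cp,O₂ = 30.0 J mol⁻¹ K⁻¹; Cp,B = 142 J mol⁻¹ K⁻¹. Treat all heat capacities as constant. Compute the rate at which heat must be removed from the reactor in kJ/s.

Q_out = 608 kJ/s

Extent of reaction ξ = 0.824 × 208 = 171.39 mol/min
Reaction term: ξ·ΔH°_rxn = 171.39 × -209 = -35821 kJ/min
Sensible, feed 198→25 °C: -6621.1 kJ/min
Outlet flows (mol/min): A 36.608, O₂ 18.304, B 171.39
Sensible, products 25→216 °C: 5935 kJ/min
Q = ΔH = -36507 kJ/min = -608.45 kW
Heat removed = 608.45 kJ/s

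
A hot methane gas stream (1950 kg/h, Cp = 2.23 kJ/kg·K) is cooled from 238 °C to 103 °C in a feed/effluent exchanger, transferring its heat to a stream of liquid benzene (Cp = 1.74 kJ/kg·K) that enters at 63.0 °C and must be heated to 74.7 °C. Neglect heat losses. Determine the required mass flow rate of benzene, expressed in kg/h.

ṁ_c = 28800 kg/h

Heat released by hot stream: Q = 1950 × 2.23 × (238 − 103) = 587050 kJ/h
Energy balance on cold side (adiabatic exchanger): Q = ṁ_c·Cp_c·(T_c,out − T_c,in)
ṁ_c = 587050 / [1.74 × (74.7 − 63.0)] = 28836 kg/h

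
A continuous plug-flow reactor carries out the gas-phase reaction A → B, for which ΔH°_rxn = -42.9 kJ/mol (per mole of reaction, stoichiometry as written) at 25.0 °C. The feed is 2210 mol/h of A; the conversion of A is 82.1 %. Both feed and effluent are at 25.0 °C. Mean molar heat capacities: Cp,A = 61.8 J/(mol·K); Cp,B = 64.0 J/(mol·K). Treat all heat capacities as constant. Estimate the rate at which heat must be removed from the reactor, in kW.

Extent of reaction ξ = 0.821 × 2210 = 1814.4 mol/h
Reaction term: ξ·ΔH°_rxn = 1814.4 × -42.9 = -77838 kJ/h
Q = ΔH = -77838 kJ/h = -21.622 kW
Heat removed = 21.622 kW

Q_out = 21.6 kW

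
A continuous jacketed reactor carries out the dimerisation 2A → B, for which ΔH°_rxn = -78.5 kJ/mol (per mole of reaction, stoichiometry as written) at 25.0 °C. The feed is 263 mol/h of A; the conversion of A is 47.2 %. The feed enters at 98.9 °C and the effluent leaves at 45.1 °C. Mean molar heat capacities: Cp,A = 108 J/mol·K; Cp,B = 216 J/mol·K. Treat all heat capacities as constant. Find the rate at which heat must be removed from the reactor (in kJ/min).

Extent of reaction ξ = 0.472 × 263 / 2 = 62.068 mol/h
Reaction term: ξ·ΔH°_rxn = 62.068 × -78.5 = -4872.3 kJ/h
Sensible, feed 98.9→25 °C: -2099.1 kJ/h
Outlet flows (mol/h): A 138.86, B 62.068
Sensible, products 25→45.1 °C: 570.92 kJ/h
Q = ΔH = -6400.5 kJ/h = -1.7779 kW
Heat removed = 106.67 kJ/min

Q_out = 107 kJ/min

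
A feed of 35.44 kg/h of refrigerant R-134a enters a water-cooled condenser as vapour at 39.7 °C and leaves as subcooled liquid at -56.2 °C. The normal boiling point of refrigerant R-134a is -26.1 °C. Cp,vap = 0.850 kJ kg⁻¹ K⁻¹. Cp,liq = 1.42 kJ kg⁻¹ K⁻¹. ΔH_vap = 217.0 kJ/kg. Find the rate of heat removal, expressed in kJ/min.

Q_c = 186 kJ/min

vapour 39.7→-26.1 °C: -55.93 kJ/kg
condensation at -26.1 °C: -217 kJ/kg
liquid -26.1→-56.2 °C: -42.742 kJ/kg
Δh = -55.93 + -217 + -42.742 = -315.67 kJ/kg
Q = ṁ·Δh = 35.44 kg/h × -315.67 kJ/kg = -11187 kJ/h
|Q| = 3.1076 kW = 186.46 kJ/min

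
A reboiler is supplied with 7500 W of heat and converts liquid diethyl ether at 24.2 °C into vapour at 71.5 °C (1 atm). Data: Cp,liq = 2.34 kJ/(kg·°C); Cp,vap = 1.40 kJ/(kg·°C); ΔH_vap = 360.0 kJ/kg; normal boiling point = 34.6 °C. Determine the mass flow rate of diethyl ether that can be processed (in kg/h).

ṁ = 61.9 kg/h

Δh = 2.34×(34.6−24.2) + 360.0 + 1.40×(71.5−34.6) = 436 kJ/kg
Q = 7500 W = 7.5 kJ/s = 27000 kJ/h
ṁ = Q/Δh = 27000 / 436 = 61.927 kg/h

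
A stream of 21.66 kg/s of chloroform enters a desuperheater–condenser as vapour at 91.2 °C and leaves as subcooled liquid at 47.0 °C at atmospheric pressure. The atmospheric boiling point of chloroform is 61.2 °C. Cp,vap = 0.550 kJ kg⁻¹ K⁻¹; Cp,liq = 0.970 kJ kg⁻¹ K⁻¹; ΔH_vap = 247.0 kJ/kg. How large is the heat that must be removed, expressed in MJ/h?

vapour 91.2→61.2 °C: -16.5 kJ/kg
condensation at 61.2 °C: -247 kJ/kg
liquid 61.2→47.0 °C: -13.774 kJ/kg
Δh = -16.5 + -247 + -13.774 = -277.27 kJ/kg
Q = ṁ·Δh = 21.66 kg/s × -277.27 kJ/kg = -6005.8 kJ/s
|Q| = 6005.8 kW = 21621 MJ/h

Q_c = 21600 MJ/h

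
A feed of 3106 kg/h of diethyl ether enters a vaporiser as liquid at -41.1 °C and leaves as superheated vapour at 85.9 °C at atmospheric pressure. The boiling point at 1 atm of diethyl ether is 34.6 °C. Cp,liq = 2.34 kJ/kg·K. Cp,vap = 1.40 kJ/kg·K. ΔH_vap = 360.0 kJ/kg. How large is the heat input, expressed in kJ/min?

Q = 31500 kJ/min

liquid -41.1→34.6 °C: 177.14 kJ/kg
vaporisation at 34.6 °C: 360 kJ/kg
vapour 34.6→85.9 °C: 71.82 kJ/kg
Δh = 177.14 + 360 + 71.82 = 608.96 kJ/kg
Q = ṁ·Δh = 3106 kg/h × 608.96 kJ/kg = 1.8914e+06 kJ/h
|Q| = 525.4 kW = 31524 kJ/min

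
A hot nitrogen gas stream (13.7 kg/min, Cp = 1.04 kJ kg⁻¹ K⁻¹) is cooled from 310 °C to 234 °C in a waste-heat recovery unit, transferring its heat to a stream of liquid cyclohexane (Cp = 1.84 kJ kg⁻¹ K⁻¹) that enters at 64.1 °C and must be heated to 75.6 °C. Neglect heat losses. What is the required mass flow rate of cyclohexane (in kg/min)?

ṁ_c = 51.2 kg/min

Heat released by hot stream: Q = 13.7 × 1.04 × (310 − 234) = 1082.8 kJ/min
Energy balance on cold side (adiabatic exchanger): Q = ṁ_c·Cp_c·(T_c,out − T_c,in)
ṁ_c = 1082.8 / [1.84 × (75.6 − 64.1)] = 51.174 kg/min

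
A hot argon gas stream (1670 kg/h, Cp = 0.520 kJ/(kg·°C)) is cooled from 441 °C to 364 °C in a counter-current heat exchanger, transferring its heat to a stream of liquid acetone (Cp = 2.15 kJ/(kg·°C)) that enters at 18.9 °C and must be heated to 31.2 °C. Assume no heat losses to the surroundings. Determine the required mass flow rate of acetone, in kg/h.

Heat released by hot stream: Q = 1670 × 0.520 × (441 − 364) = 66867 kJ/h
Energy balance on cold side (adiabatic exchanger): Q = ṁ_c·Cp_c·(T_c,out − T_c,in)
ṁ_c = 66867 / [2.15 × (31.2 − 18.9)] = 2528.5 kg/h

ṁ_c = 2530 kg/h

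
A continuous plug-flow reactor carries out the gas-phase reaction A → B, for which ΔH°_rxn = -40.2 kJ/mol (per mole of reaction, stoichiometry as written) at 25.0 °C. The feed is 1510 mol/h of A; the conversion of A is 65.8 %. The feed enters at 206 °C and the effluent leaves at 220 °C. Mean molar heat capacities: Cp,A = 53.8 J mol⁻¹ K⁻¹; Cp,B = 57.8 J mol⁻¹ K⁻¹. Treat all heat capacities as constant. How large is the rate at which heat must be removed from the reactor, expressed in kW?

Extent of reaction ξ = 0.658 × 1510 = 993.58 mol/h
Reaction term: ξ·ΔH°_rxn = 993.58 × -40.2 = -39942 kJ/h
Sensible, feed 206→25 °C: -14704 kJ/h
Outlet flows (mol/h): A 516.42, B 993.58
Sensible, products 25→220 °C: 16616 kJ/h
Q = ΔH = -38030 kJ/h = -10.564 kW
Heat removed = 10.564 kW

Q_out = 10.6 kW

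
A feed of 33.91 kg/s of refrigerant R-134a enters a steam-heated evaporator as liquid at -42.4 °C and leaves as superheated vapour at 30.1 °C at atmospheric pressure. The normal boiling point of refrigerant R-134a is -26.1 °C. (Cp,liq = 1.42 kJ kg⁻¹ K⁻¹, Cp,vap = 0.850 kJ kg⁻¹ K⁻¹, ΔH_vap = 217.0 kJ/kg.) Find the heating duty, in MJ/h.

liquid -42.4→-26.1 °C: 23.146 kJ/kg
vaporisation at -26.1 °C: 217 kJ/kg
vapour -26.1→30.1 °C: 47.77 kJ/kg
Δh = 23.146 + 217 + 47.77 = 287.92 kJ/kg
Q = ṁ·Δh = 33.91 kg/s × 287.92 kJ/kg = 9763.2 kJ/s
|Q| = 9763.2 kW = 35148 MJ/h

Q = 35100 MJ/h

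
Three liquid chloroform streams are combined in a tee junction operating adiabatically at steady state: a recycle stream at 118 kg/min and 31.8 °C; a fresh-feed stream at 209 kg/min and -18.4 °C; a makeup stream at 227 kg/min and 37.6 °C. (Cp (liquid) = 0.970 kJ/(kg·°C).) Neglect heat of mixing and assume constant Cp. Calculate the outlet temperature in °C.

Adiabatic, steady state ⇒ Σ ṁᵢCp,ᵢ(T_out − Tᵢ) = 0
Σ ṁᵢCp,ᵢTᵢ = 118×0.970×31.8 + 209×0.970×-18.4 + 227×0.970×37.6 = 8188.7
Σ ṁᵢCp,ᵢ = 118×0.970 + 209×0.970 + 227×0.970 = 537.38
T_out = 8188.7 / 537.38 = 15.238 °C

T_out = 15.2 °C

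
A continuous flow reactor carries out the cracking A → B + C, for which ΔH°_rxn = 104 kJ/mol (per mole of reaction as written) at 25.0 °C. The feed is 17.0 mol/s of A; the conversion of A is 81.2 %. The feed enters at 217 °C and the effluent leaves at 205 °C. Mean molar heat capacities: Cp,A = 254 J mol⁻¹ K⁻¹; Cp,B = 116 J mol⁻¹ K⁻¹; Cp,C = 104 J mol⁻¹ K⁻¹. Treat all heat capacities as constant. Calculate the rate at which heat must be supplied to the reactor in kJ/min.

Extent of reaction ξ = 0.812 × 17.0 = 13.804 mol/s
Reaction term: ξ·ΔH°_rxn = 13.804 × 104 = 1435.6 kJ/s
Sensible, feed 217→25 °C: -829.06 kJ/s
Outlet flows (mol/s): A 3.196, B 13.804, C 13.804
Sensible, products 25→205 °C: 692.76 kJ/s
Q = ΔH = 1299.3 kJ/s = 1299.3 kW
Heat supplied = 77959 kJ/min

Q_in = 78000 kJ/min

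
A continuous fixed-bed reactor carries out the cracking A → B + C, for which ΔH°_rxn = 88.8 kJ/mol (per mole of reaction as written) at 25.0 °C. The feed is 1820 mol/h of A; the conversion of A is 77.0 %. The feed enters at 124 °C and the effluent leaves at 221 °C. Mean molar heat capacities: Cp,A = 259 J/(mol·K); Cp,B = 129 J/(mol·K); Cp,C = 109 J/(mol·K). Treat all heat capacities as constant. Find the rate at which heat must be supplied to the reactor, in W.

Extent of reaction ξ = 0.770 × 1820 = 1401.4 mol/h
Reaction term: ξ·ΔH°_rxn = 1401.4 × 88.8 = 124440 kJ/h
Sensible, feed 124→25 °C: -46667 kJ/h
Outlet flows (mol/h): A 418.6, B 1401.4, C 1401.4
Sensible, products 25→221 °C: 86622 kJ/h
Q = ΔH = 164400 kJ/h = 45.667 kW
Heat supplied = 45667 W

Q_in = 45700 W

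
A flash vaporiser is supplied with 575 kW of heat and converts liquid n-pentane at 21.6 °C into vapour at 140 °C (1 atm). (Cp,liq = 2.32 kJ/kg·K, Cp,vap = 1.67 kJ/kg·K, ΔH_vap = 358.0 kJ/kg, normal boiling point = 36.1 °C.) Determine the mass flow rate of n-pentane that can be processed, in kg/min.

Δh = 2.32×(36.1−21.6) + 358.0 + 1.67×(140−36.1) = 565.15 kJ/kg
Q = 575 kW = 575 kJ/s = 34500 kJ/min
ṁ = Q/Δh = 34500 / 565.15 = 61.045 kg/min

ṁ = 61.0 kg/min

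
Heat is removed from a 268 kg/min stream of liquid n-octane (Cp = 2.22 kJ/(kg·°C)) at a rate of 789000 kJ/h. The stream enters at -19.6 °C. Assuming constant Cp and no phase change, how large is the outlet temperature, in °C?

Q = 789000 kJ/h = 13150 kJ/min
ΔT = Q/(ṁ·Cp) = 13150/(268×2.22) = 22.102 K
T_out = -19.6 − 22.102 = -41.702 °C

T_out = -41.7 °C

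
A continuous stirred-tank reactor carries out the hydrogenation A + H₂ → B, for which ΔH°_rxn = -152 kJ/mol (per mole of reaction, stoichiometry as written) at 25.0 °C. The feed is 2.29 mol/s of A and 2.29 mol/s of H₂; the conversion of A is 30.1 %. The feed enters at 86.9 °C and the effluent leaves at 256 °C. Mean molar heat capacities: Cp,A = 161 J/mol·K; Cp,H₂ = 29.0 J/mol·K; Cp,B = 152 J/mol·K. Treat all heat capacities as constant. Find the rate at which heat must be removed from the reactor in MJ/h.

Extent of reaction ξ = 0.301 × 2.29 = 0.68929 mol/s
Reaction term: ξ·ΔH°_rxn = 0.68929 × -152 = -104.77 kJ/s
Sensible, feed 86.9→25 °C: -26.933 kJ/s
Outlet flows (mol/s): A 1.6007, H₂ 1.6007, B 0.68929
Sensible, products 25→256 °C: 94.458 kJ/s
Q = ΔH = -37.247 kJ/s = -37.247 kW
Heat removed = 134.09 MJ/h

Q_out = 134 MJ/h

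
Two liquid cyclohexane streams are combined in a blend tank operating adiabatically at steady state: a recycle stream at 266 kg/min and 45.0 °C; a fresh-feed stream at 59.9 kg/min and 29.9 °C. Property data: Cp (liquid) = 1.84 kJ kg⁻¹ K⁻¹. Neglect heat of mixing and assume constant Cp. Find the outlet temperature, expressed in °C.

T_out = 42.2 °C

Energy balance with Q = 0: Σ ṁᵢCp,ᵢ(T_out − Tᵢ) = 0
T_out = Σ ṁᵢCp,ᵢTᵢ / Σ ṁᵢCp,ᵢ
      = 25320 / 599.66 = 42.225 °C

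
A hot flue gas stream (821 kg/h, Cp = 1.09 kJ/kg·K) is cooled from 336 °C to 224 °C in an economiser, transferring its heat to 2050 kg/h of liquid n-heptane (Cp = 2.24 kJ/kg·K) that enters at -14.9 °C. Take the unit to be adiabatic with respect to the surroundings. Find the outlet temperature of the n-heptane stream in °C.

T_c,out = 6.93 °C

Heat released by hot stream: Q = 821 × 1.09 × (336 − 224) = 100230 kJ/h
Energy balance on cold side (adiabatic exchanger): Q = ṁ_c·Cp_c·(T_c,out − T_c,in)
T_c,out = -14.9 + 100230/(2050 × 2.24) = 6.9266 °C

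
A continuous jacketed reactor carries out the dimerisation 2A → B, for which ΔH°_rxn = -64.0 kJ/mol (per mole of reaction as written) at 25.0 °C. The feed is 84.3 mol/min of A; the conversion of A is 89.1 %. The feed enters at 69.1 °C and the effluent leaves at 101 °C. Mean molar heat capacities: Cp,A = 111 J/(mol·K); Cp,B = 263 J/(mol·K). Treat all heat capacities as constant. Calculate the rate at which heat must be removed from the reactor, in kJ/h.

Extent of reaction ξ = 0.891 × 84.3 / 2 = 37.556 mol/min
Reaction term: ξ·ΔH°_rxn = 37.556 × -64.0 = -2403.6 kJ/min
Sensible, feed 69.1→25 °C: -412.66 kJ/min
Outlet flows (mol/min): A 9.1887, B 37.556
Sensible, products 25→101 °C: 828.18 kJ/min
Q = ΔH = -1988 kJ/min = -33.134 kW
Heat removed = 119280 kJ/h

Q_out = 119000 kJ/h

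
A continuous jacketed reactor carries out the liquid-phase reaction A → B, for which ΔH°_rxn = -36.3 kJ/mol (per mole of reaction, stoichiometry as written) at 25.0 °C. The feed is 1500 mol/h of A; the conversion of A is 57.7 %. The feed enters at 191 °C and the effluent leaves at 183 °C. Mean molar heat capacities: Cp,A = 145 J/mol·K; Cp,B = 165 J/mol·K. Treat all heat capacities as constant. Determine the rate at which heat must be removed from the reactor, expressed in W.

Extent of reaction ξ = 0.577 × 1500 = 865.5 mol/h
Reaction term: ξ·ΔH°_rxn = 865.5 × -36.3 = -31418 kJ/h
Sensible, feed 191→25 °C: -36105 kJ/h
Outlet flows (mol/h): A 634.5, B 865.5
Sensible, products 25→183 °C: 37100 kJ/h
Q = ΔH = -30423 kJ/h = -8.4507 kW
Heat removed = 8450.7 W

Q_out = 8450 W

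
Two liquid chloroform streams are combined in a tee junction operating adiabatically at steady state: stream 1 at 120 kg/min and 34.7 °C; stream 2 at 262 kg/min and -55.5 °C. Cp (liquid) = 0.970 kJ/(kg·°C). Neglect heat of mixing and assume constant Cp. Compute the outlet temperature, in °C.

Energy balance with Q = 0: Σ ṁᵢCp,ᵢ(T_out − Tᵢ) = 0
Σ ṁᵢCp,ᵢTᵢ = 120×0.970×34.7 + 262×0.970×-55.5 = -10066
Σ ṁᵢCp,ᵢ = 120×0.970 + 262×0.970 = 370.54
T_out = -10066 / 370.54 = -27.165 °C

T_out = -27.2 °C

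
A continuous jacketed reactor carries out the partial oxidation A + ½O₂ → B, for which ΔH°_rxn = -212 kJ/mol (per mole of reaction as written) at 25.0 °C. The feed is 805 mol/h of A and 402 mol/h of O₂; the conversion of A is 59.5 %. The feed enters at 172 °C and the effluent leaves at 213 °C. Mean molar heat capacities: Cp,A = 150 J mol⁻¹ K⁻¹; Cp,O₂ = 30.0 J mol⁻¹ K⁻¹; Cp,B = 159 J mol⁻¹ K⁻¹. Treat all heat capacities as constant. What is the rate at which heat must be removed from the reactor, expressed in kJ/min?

Q_out = 1610 kJ/min

Extent of reaction ξ = 0.595 × 805 = 478.97 mol/h
Reaction term: ξ·ΔH°_rxn = 478.97 × -212 = -101540 kJ/h
Sensible, feed 172→25 °C: -19523 kJ/h
Outlet flows (mol/h): A 326.03, O₂ 162.51, B 478.97
Sensible, products 25→213 °C: 24428 kJ/h
Q = ΔH = -96638 kJ/h = -26.844 kW
Heat removed = 1610.6 kJ/min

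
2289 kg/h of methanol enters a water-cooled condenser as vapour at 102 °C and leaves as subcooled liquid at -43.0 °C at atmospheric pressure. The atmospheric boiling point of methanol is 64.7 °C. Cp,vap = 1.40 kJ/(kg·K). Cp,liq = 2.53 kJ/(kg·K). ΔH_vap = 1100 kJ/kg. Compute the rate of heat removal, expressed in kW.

Q_c = 906 kW

vapour 102→64.7 °C: -52.22 kJ/kg
condensation at 64.7 °C: -1100 kJ/kg
liquid 64.7→-43.0 °C: -272.48 kJ/kg
Δh = -52.22 + -1100 + -272.48 = -1424.7 kJ/kg
Q = ṁ·Δh = 2289 kg/h × -1424.7 kJ/kg = -3.2611e+06 kJ/h
|Q| = 905.87 kW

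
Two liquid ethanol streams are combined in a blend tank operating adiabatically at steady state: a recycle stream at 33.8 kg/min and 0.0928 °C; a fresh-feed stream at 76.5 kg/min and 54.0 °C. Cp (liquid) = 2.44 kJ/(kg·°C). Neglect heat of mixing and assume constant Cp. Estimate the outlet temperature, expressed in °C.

Energy balance with Q = 0: Σ ṁᵢCp,ᵢ(T_out − Tᵢ) = 0
T_out = Σ ṁᵢCp,ᵢTᵢ / Σ ṁᵢCp,ᵢ
      = 10087 / 269.13 = 37.481 °C

T_out = 37.5 °C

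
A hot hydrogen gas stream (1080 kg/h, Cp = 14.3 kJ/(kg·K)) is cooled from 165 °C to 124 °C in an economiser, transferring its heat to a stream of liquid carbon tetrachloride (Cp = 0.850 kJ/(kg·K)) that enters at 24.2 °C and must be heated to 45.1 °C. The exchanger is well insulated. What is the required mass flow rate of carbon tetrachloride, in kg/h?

ṁ_c = 35600 kg/h

Heat released by hot stream: Q = 1080 × 14.3 × (165 − 124) = 633200 kJ/h
Energy balance on cold side (adiabatic exchanger): Q = ṁ_c·Cp_c·(T_c,out − T_c,in)
ṁ_c = 633200 / [0.850 × (45.1 − 24.2)] = 35643 kg/h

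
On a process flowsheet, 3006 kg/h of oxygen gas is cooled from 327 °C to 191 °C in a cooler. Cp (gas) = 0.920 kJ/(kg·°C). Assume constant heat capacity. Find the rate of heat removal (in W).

Q = ṁ·Cp·ΔT = 3006 × 0.920 × (191 − 327) = -376110 kJ/h
Converting: 376110 / 3600 s = 104.48 kW
Cooling duty = 104480 W

Q_c = 104000 W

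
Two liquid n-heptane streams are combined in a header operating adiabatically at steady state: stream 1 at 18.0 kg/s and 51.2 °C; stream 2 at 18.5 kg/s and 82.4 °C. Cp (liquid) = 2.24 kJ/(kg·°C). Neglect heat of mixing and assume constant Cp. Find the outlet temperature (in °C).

T_out = 67.0 °C

No heat crosses the boundary, so H_out = H_in.
T_out = Σ ṁᵢCp,ᵢTᵢ / Σ ṁᵢCp,ᵢ
      = 5479 / 81.76 = 67.014 °C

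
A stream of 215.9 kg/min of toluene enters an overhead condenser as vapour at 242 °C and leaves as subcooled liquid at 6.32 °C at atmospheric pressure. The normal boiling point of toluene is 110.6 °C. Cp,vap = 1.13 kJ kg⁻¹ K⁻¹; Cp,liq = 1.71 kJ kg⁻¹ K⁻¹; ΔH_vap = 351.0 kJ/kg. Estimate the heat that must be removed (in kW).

vapour 242→110.6 °C: -148.48 kJ/kg
condensation at 110.6 °C: -351 kJ/kg
liquid 110.6→6.32 °C: -178.32 kJ/kg
Δh = -148.48 + -351 + -178.32 = -677.8 kJ/kg
Q = ṁ·Δh = 215.9 kg/min × -677.8 kJ/kg = -146340 kJ/min
|Q| = 2439 kW

Q_c = 2440 kW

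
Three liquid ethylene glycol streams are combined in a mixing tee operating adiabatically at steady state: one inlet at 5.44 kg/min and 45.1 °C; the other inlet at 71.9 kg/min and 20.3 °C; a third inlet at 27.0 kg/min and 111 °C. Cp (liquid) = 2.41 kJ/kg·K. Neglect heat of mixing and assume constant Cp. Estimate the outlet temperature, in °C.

No heat crosses the boundary, so H_out = H_in.
Σ ṁᵢCp,ᵢTᵢ = 5.44×2.41×45.1 + 71.9×2.41×20.3 + 27.0×2.41×111 = 11332
Σ ṁᵢCp,ᵢ = 5.44×2.41 + 71.9×2.41 + 27.0×2.41 = 251.46
T_out = 11332 / 251.46 = 45.063 °C

T_out = 45.1 °C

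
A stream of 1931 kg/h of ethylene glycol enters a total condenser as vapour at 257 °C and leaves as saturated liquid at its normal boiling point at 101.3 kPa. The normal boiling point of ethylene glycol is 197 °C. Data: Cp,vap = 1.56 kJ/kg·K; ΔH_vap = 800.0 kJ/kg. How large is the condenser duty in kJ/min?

vapour 257→197 °C: -93.6 kJ/kg
condensation at 197 °C: -800 kJ/kg
Δh = -93.6 + -800 = -893.6 kJ/kg
Q = ṁ·Δh = 1931 kg/h × -893.6 kJ/kg = -1.7255e+06 kJ/h
|Q| = 479.32 kW = 28759 kJ/min

Q_c = 28800 kJ/min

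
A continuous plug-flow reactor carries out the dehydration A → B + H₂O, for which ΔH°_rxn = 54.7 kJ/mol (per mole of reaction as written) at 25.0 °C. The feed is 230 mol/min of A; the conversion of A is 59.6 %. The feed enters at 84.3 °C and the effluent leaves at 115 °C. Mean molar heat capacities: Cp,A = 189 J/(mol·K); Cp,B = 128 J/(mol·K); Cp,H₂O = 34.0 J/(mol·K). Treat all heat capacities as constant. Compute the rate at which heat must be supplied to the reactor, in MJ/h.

Q_in = 510 MJ/h

Extent of reaction ξ = 0.596 × 230 = 137.08 mol/min
Reaction term: ξ·ΔH°_rxn = 137.08 × 54.7 = 7498.3 kJ/min
Sensible, feed 84.3→25 °C: -2577.8 kJ/min
Outlet flows (mol/min): A 92.92, B 137.08, H₂O 137.08
Sensible, products 25→115 °C: 3579.2 kJ/min
Q = ΔH = 8499.7 kJ/min = 141.66 kW
Heat supplied = 509.98 MJ/h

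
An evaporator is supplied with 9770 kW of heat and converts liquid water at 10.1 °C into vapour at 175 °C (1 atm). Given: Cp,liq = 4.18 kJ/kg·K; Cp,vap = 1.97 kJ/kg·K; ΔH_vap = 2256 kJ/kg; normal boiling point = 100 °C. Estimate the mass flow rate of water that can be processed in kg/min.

ṁ = 211 kg/min

Δh = 4.18×(100−10.1) + 2256 + 1.97×(175−100) = 2779.5 kJ/kg
Q = 9770 kW = 9770 kJ/s = 586200 kJ/min
ṁ = Q/Δh = 586200 / 2779.5 = 210.9 kg/min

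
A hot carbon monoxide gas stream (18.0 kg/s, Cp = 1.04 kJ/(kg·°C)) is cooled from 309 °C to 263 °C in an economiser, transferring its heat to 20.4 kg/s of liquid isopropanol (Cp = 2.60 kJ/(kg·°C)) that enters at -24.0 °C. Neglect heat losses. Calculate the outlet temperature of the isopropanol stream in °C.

Heat released by hot stream: Q = 18.0 × 1.04 × (309 − 263) = 861.12 kJ/s
Energy balance on cold side (adiabatic exchanger): Q = ṁ_c·Cp_c·(T_c,out − T_c,in)
T_c,out = -24.0 + 861.12/(20.4 × 2.60) = -7.7647 °C

T_c,out = -7.76 °C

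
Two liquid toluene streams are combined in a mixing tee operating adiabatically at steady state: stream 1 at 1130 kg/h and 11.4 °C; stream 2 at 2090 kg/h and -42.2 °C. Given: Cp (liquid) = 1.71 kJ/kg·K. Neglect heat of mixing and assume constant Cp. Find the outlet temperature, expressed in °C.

Energy balance with Q = 0: Σ ṁᵢCp,ᵢ(T_out − Tᵢ) = 0
Σ ṁᵢCp,ᵢTᵢ = 1130×1.71×11.4 + 2090×1.71×-42.2 = -128790
Σ ṁᵢCp,ᵢ = 1130×1.71 + 2090×1.71 = 5506.2
T_out = -128790 / 5506.2 = -23.39 °C

T_out = -23.4 °C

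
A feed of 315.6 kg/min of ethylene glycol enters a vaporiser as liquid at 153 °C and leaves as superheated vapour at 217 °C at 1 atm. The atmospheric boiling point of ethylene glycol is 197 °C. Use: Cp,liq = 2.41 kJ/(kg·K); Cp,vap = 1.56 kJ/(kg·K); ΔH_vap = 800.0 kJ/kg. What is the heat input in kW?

liquid 153→197 °C: 106.04 kJ/kg
vaporisation at 197 °C: 800 kJ/kg
vapour 197→217 °C: 31.2 kJ/kg
Δh = 106.04 + 800 + 31.2 = 937.24 kJ/kg
Q = ṁ·Δh = 315.6 kg/min × 937.24 kJ/kg = 295790 kJ/min
|Q| = 4929.9 kW

Q = 4930 kW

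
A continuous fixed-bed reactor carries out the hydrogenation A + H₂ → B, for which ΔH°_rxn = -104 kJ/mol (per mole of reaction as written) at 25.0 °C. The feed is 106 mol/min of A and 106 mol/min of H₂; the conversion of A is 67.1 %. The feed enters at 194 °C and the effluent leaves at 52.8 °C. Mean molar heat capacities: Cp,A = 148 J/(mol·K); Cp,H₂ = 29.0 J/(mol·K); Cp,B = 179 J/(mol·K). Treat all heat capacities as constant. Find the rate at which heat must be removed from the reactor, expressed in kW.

Q_out = 167 kW

Extent of reaction ξ = 0.671 × 106 = 71.126 mol/min
Reaction term: ξ·ΔH°_rxn = 71.126 × -104 = -7397.1 kJ/min
Sensible, feed 194→25 °C: -3170.8 kJ/min
Outlet flows (mol/min): A 34.874, H₂ 34.874, B 71.126
Sensible, products 25→52.8 °C: 525.54 kJ/min
Q = ΔH = -10042 kJ/min = -167.37 kW
Heat removed = 167.37 kW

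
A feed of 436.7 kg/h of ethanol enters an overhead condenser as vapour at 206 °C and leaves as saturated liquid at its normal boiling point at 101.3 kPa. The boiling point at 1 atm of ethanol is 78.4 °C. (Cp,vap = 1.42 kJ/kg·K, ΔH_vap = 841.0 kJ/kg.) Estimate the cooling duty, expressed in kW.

vapour 206→78.4 °C: -181.19 kJ/kg
condensation at 78.4 °C: -841 kJ/kg
Δh = -181.19 + -841 = -1022.2 kJ/kg
Q = ṁ·Δh = 436.7 kg/h × -1022.2 kJ/kg = -446390 kJ/h
|Q| = 124 kW

Q_c = 124 kW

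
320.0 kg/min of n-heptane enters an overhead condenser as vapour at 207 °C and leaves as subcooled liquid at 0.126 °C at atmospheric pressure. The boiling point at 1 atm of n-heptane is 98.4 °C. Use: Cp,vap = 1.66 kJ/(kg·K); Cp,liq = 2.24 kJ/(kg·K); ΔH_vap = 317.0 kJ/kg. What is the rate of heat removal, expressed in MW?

vapour 207→98.4 °C: -180.28 kJ/kg
condensation at 98.4 °C: -317 kJ/kg
liquid 98.4→0.126 °C: -220.13 kJ/kg
Δh = -180.28 + -317 + -220.13 = -717.41 kJ/kg
Q = ṁ·Δh = 320.0 kg/min × -717.41 kJ/kg = -229570 kJ/min
|Q| = 3826.2 kW = 3.8262 MW

Q_c = 3.83 MW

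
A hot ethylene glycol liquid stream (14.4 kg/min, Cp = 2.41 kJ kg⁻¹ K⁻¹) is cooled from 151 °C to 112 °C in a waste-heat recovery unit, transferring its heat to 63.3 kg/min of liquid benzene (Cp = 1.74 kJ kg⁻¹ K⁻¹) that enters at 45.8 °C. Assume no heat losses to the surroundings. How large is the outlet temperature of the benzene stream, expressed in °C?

Heat released by hot stream: Q = 14.4 × 2.41 × (151 − 112) = 1353.5 kJ/min
Energy balance on cold side (adiabatic exchanger): Q = ṁ_c·Cp_c·(T_c,out − T_c,in)
T_c,out = 45.8 + 1353.5/(63.3 × 1.74) = 58.088 °C

T_c,out = 58.1 °C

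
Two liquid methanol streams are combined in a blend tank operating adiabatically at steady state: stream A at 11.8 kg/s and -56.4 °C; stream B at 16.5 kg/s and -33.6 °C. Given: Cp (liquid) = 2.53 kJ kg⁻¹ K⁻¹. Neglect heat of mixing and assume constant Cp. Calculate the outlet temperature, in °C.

T_out = -43.1 °C

Adiabatic, steady state ⇒ Σ ṁᵢCp,ᵢ(T_out − Tᵢ) = 0
T_out = Σ ṁᵢCp,ᵢTᵢ / Σ ṁᵢCp,ᵢ
      = -3086.4 / 71.599 = -43.107 °C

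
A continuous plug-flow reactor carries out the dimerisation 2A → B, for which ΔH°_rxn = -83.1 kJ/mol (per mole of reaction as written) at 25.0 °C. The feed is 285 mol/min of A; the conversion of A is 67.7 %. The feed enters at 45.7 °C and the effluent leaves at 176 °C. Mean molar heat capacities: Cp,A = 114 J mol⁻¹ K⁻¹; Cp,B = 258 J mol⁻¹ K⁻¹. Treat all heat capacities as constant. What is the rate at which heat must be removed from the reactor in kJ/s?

Q_out = 55.8 kJ/s

Extent of reaction ξ = 0.677 × 285 / 2 = 96.473 mol/min
Reaction term: ξ·ΔH°_rxn = 96.473 × -83.1 = -8016.9 kJ/min
Sensible, feed 45.7→25 °C: -672.54 kJ/min
Outlet flows (mol/min): A 92.055, B 96.473
Sensible, products 25→176 °C: 5343 kJ/min
Q = ΔH = -3346.4 kJ/min = -55.773 kW
Heat removed = 55.773 kJ/s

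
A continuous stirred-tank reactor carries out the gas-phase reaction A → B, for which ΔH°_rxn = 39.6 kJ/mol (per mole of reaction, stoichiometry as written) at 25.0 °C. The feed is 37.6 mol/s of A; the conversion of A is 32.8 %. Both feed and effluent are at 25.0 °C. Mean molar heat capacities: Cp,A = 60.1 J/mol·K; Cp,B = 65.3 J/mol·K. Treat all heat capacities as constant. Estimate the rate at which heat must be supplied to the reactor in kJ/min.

Extent of reaction ξ = 0.328 × 37.6 = 12.333 mol/s
Reaction term: ξ·ΔH°_rxn = 12.333 × 39.6 = 488.38 kJ/s
Q = ΔH = 488.38 kJ/s = 488.38 kW
Heat supplied = 29303 kJ/min

Q_in = 29300 kJ/min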